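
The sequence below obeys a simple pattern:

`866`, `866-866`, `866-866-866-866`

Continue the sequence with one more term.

s(k+1) = s(k)·-·s(k) — each term doubles the last with '-' between the halves.
One more doubling of 866-866-866-866 gives the answer.

866-866-866-866-866-866-866-866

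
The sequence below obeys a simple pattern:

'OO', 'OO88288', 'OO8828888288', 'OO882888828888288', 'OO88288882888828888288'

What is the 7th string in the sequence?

Each term is the previous one with 88288 appended.
From OO88288882888828888288, 2 further steps: OO88288882888828888288 → OO8828888288882888828888288 → (answer).

OO882888828888288882888828888288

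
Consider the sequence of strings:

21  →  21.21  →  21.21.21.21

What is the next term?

21.21.21.21.21.21.21.21

s(k+1) = s(k)·.·s(k) — each term doubles the last with '.' between the halves.
One more doubling of 21.21.21.21 gives the answer.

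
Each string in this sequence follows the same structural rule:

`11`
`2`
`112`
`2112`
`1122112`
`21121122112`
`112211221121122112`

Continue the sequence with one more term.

From term 3 onward, concatenate the second-to-last term with the last: 11·2 = 112, 2·112 = 2112, …
Continuing: 21121122112 · 112211221121122112 gives term 8.

21121122112112211221121122112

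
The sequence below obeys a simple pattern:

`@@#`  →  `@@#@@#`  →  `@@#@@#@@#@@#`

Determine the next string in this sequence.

Each string is two copies of the previous one concatenated.
Doubling @@#@@#@@#@@#:

@@#@@#@@#@@#@@#@@#@@#@@#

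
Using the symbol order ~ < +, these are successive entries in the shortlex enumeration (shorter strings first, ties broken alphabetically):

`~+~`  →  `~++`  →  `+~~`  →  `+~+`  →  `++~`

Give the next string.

+++

Treat ++~ as a base-2 numeral over the given alphabet and add one, carrying through any trailing +'s.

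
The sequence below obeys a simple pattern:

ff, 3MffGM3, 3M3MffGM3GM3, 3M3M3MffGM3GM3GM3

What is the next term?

Every step adds 3M to the front and GM3 to the end of the previous string.
One more step from 3M3M3MffGM3GM3GM3 gives the answer.

3M3M3M3MffGM3GM3GM3GM3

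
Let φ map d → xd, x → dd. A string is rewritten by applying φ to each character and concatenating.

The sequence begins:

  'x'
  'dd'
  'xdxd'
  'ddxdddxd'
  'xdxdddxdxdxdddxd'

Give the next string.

Rewriting the 16 symbols of xdxdddxdxdxdddxd one by one yields dd xd dd xd xd xd dd xd dd xd dd xd xd xd dd xd; concatenated:

ddxdddxdxdxdddxdddxdddxdxdxdddxd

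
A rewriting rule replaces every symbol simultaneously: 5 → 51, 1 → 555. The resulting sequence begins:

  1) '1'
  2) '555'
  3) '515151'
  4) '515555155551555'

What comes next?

515555151515155551515151555515151

Applying the rule to each of the 15 symbols of 515555155551555 gives the pieces 51 555 51 51 51 51 555 51 51 51 51 555 51 51 51, which concatenate to the answer.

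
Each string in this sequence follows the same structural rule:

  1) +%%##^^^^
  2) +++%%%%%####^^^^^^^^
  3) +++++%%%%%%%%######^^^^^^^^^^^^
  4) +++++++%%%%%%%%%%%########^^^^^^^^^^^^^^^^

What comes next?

Each string has the form +^{2n-1} %^{3n-1} #^{2n} ^^{4n} (n = 1, 2, …).
For the next term, n = 5, so the run lengths are 9, 14, 10, 20.

+++++++++%%%%%%%%%%%%%%##########^^^^^^^^^^^^^^^^^^^^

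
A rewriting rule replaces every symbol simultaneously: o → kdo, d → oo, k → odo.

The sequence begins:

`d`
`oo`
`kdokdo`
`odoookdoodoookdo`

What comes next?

φ(odoookdoodoookdo) expands symbol-by-symbol to kdo oo kdo kdo kdo odo oo kdo kdo oo kdo kdo kdo odo oo kdo; joining the 16 pieces gives the next term.

kdoookdokdokdoodoookdokdoookdokdokdoodoookdo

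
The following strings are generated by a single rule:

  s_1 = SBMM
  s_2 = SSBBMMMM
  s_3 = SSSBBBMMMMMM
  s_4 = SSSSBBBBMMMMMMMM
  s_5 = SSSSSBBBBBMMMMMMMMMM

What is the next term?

Each string has the form S^{n} B^{n} M^{2n} (n = 1, 2, …).
At n = 6 the blocks have lengths 6, 6, 12.

SSSSSSBBBBBBMMMMMMMMMMMM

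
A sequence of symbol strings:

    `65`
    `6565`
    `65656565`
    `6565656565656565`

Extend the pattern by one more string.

Each string is two copies of the previous one concatenated.
Doubling 6565656565656565:

65656565656565656565656565656565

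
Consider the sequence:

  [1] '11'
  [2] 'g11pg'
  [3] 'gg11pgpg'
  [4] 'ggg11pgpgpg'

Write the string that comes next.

Every step adds g to the front and pg to the end of the previous string.
One more step from ggg11pgpgpg gives the answer.

gggg11pgpgpgpg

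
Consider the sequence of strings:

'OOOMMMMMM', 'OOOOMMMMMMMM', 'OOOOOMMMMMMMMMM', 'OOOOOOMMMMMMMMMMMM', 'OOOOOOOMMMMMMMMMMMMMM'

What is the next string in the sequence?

Term n consists of n O's, followed by 2n M's, where the shown terms are n = 3, 4, 5, 6, 7.
For the next term, n = 8, so the run lengths are 8, 16.

OOOOOOOOMMMMMMMMMMMMMMMM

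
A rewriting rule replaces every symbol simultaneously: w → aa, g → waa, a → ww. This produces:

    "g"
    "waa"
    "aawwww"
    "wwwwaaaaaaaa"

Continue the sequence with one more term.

Expanding wwwwaaaaaaaa: w→aa, w→aa, w→aa, w→aa, a→ww, a→ww, a→ww, a→ww, a→ww, a→ww, a→ww, a→ww. Concatenated: aa aa aa aa ww ww ww ww ww ww ww ww.

aaaaaaaawwwwwwwwwwwwwwww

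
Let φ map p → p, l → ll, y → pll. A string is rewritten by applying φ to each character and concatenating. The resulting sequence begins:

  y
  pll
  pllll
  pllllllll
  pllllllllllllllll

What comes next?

Replace each of the 17 characters of pllllllllllllllll in place — p ll ll ll ll ll ll ll ll ll ll ll ll ll ll ll ll — and concatenate.

pllllllllllllllllllllllllllllllll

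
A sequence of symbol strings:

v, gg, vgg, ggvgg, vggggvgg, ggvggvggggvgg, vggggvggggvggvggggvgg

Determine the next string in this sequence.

From term 3 onward, concatenate the second-to-last term with the last: v·gg = vgg, gg·vgg = ggvgg, …
Continuing: ggvggvggggvgg · vggggvggggvggvggggvgg gives term 8.

ggvggvggggvggvggggvggggvggvggggvgg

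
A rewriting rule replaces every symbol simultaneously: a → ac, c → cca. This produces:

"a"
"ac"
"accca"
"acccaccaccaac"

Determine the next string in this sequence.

φ(acccaccaccaac) expands symbol-by-symbol to ac cca cca cca ac cca cca ac cca cca ac ac cca; joining the 13 pieces gives the next term.

acccaccaccaacccaccaacccaccaacaccca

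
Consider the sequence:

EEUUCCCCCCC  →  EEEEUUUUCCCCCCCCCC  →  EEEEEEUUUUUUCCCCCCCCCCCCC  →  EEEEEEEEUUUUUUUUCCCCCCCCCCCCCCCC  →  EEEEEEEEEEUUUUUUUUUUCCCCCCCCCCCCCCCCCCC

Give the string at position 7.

Each string has the form E^{2n-2} U^{2n-2} C^{3n+1}, where the shown terms are n = 2, 3, 4, 5, 6.
Setting n = 8 gives 14, 14, 25 characters in each block.

EEEEEEEEEEEEEEUUUUUUUUUUUUUUCCCCCCCCCCCCCCCCCCCCCCCCC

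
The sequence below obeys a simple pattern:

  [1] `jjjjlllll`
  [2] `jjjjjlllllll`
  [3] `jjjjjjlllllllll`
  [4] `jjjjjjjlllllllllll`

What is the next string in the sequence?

jjjjjjjjlllllllllllll

Term n consists of n+1 j's, followed by 2n-1 l's, where the shown terms are n = 3, 4, 5, 6.
For the next term, n = 7, so the run lengths are 8, 13.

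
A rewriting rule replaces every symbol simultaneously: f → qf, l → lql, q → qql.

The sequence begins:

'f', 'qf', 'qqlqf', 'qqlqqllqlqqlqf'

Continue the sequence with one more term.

Rewriting the 14 symbols of qqlqqllqlqqlqf one by one yields qql qql lql qql qql lql lql qql lql qql qql lql qql qf; concatenated:

qqlqqllqlqqlqqllqllqlqqllqlqqlqqllqlqqlqf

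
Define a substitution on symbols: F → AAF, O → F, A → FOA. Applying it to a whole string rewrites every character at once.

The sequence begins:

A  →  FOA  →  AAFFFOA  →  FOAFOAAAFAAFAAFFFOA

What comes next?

AAFFFOAAAFFFOAFOAFOAAAFFOAFOAAAFFOAFOAAAFAAFAAFFFOA

Applying the rule to each of the 19 symbols of FOAFOAAAFAAFAAFFFOA gives the pieces AAF F FOA AAF F FOA FOA FOA AAF FOA FOA AAF FOA FOA AAF AAF AAF F FOA, which concatenate to the answer.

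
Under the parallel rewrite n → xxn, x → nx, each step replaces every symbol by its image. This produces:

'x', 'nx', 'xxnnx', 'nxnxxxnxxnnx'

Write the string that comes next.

Rewriting each symbol of nxnxxxnxxnnx: n→xxn, x→nx, n→xxn, x→nx, x→nx, x→nx, n→xxn, x→nx, x→nx, n→xxn, n→xxn, x→nx, which concatenates to xxn nx xxn nx nx nx xxn nx nx xxn xxn nx.

xxnnxxxnnxnxnxxxnnxnxxxnxxnnx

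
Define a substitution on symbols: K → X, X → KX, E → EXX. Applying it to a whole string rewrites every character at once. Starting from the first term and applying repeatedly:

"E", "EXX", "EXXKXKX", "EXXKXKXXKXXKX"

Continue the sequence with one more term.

Replace each of the 13 characters of EXXKXKXXKXXKX in place — EXX KX KX X KX X KX KX X KX KX X KX — and concatenate.

EXXKXKXXKXXKXKXXKXKXXKX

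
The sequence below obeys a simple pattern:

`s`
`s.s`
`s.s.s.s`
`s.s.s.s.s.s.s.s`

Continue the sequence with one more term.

Every step duplicates the string with '.' between the halves.
Doubling s.s.s.s.s.s.s.s with '.' between the halves:

s.s.s.s.s.s.s.s.s.s.s.s.s.s.s.s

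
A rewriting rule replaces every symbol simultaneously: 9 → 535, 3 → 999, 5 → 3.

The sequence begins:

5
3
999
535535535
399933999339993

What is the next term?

Rewriting the 15 symbols of 399933999339993 one by one yields 999 535 535 535 999 999 535 535 535 999 999 535 535 535 999; concatenated:

999535535535999999535535535999999535535535999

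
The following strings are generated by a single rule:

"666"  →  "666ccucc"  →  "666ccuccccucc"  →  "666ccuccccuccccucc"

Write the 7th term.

666ccuccccuccccuccccuccccuccccucc

Each term is the previous one with ccucc appended.
From 666ccuccccuccccucc, 3 further steps: 666ccuccccuccccucc → 666ccuccccuccccuccccucc → 666ccuccccuccccuccccuccccucc → (answer).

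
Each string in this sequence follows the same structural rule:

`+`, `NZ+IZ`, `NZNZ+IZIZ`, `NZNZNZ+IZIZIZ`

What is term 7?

s(k+1) = NZ·s(k)·IZ, so each term gains NZ as a prefix and IZ as a suffix.
From NZNZNZ+IZIZIZ, 3 further steps: NZNZNZ+IZIZIZ → NZNZNZNZ+IZIZIZIZ → NZNZNZNZNZ+IZIZIZIZIZ → (answer).

NZNZNZNZNZNZ+IZIZIZIZIZIZ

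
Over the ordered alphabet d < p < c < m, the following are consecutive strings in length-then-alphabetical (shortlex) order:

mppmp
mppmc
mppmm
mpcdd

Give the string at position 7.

mpcdm

Stepping forward 3 times from mpcdd: mpcdd → mpcdp → mpcdc, then the target.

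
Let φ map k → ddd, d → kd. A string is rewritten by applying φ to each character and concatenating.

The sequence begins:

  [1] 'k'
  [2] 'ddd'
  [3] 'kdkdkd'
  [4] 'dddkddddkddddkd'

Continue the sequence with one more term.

Replace each of the 15 characters of dddkddddkddddkd in place — kd kd kd ddd kd kd kd kd ddd kd kd kd kd ddd kd — and concatenate.

kdkdkddddkdkdkdkddddkdkdkdkddddkd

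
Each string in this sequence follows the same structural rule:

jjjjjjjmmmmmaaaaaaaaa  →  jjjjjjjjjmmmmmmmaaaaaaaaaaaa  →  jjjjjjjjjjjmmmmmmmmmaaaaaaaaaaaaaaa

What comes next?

jjjjjjjjjjjjjmmmmmmmmmmmaaaaaaaaaaaaaaaaaa

Each string has the form j^{2n+1} m^{2n-1} a^{3n}, where the shown terms are n = 3, 4, 5.
For the next term, n = 6, so the run lengths are 13, 11, 18.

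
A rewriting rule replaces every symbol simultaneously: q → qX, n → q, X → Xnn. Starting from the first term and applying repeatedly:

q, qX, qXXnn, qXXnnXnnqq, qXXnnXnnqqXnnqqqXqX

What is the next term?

qXXnnXnnqqXnnqqqXqXXnnqqqXqXqXXnnqXXnn

φ(qXXnnXnnqqXnnqqqXqX) expands symbol-by-symbol to qX Xnn Xnn q q Xnn q q qX qX Xnn q q qX qX qX Xnn qX Xnn; joining the 19 pieces gives the next term.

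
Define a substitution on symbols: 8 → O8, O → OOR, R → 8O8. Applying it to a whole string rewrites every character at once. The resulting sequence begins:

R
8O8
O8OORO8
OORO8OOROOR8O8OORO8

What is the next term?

OOROOR8O8OORO8OOROOR8O8OOROOR8O8O8OORO8OOROOR8O8OORO8

Replace each of the 19 characters of OORO8OOROOR8O8OORO8 in place — OOR OOR 8O8 OOR O8 OOR OOR 8O8 OOR OOR 8O8 O8 OOR O8 OOR OOR 8O8 OOR O8 — and concatenate.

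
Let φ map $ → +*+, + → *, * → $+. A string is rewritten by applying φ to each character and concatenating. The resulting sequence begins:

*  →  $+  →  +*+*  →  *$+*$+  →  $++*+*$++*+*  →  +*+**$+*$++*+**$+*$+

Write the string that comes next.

Rewriting the 20 symbols of +*+**$+*$++*+**$+*$+ one by one yields * $+ * $+ $+ +*+ * $+ +*+ * * $+ * $+ $+ +*+ * $+ +*+ *; concatenated:

*$+*$+$++*+*$++*+**$+*$+$++*+*$++*+*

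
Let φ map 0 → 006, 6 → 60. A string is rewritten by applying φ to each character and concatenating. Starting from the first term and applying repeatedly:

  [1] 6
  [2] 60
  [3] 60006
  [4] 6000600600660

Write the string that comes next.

6000600600660006006600060066060006

Applying the rule to each of the 13 symbols of 6000600600660 gives the pieces 60 006 006 006 60 006 006 60 006 006 60 60 006, which concatenate to the answer.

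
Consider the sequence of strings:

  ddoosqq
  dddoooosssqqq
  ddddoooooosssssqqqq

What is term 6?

dddddddoooooooooooosssssssssssqqqqqqq

The n-th term is n+1 d's then 2n o's then 2n-1 s's then n+1 q's (n = 1, 2, …).
At n = 6 the blocks have lengths 7, 12, 11, 7.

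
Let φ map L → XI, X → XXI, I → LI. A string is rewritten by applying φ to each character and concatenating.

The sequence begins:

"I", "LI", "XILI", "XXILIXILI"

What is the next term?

XXIXXILIXILIXXILIXILI

Expanding XXILIXILI: X→XXI, X→XXI, I→LI, L→XI, I→LI, X→XXI, I→LI, L→XI, I→LI. Concatenated: XXI XXI LI XI LI XXI LI XI LI.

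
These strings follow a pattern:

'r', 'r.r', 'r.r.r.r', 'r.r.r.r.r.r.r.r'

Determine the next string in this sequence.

r.r.r.r.r.r.r.r.r.r.r.r.r.r.r.r

s(k+1) = s(k)·.·s(k) — each term doubles the last with '.' between the halves.
So the next term is two copies of r.r.r.r.r.r.r.r with '.' between the halves.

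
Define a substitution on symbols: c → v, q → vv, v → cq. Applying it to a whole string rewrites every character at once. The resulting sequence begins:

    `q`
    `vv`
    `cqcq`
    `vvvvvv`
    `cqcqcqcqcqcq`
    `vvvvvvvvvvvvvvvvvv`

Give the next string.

Rewriting the 18 symbols of vvvvvvvvvvvvvvvvvv one by one yields cq cq cq cq cq cq cq cq cq cq cq cq cq cq cq cq cq cq; concatenated:

cqcqcqcqcqcqcqcqcqcqcqcqcqcqcqcqcqcq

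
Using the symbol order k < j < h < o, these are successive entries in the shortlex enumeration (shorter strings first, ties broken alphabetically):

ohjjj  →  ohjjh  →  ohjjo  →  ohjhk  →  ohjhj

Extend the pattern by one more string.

The successor of ohjhj increments the rightmost position that isn't already o and resets every position after it to k.

ohjhh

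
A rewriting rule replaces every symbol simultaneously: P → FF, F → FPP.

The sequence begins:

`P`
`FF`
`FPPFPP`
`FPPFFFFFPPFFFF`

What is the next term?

FPPFFFFFPPFPPFPPFPPFPPFFFFFPPFPPFPPFPP

φ(FPPFFFFFPPFFFF) expands symbol-by-symbol to FPP FF FF FPP FPP FPP FPP FPP FF FF FPP FPP FPP FPP; joining the 14 pieces gives the next term.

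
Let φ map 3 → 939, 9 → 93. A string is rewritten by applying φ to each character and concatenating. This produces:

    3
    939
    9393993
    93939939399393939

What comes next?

Replace each of the 17 characters of 93939939399393939 in place — 93 939 93 939 93 93 939 93 939 93 93 939 93 939 93 939 93 — and concatenate.

93939939399393939939399393939939399393993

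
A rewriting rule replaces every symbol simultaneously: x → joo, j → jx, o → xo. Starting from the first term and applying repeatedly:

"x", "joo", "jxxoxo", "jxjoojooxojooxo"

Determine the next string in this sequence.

φ(jxjoojooxojooxo) expands symbol-by-symbol to jx joo jx xo xo jx xo xo joo xo jx xo xo joo xo; joining the 15 pieces gives the next term.

jxjoojxxoxojxxoxojooxojxxoxojooxo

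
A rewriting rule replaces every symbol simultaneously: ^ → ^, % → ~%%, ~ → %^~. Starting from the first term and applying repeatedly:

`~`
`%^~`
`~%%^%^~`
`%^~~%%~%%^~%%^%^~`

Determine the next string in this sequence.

Applying the rule to each of the 17 symbols of %^~~%%~%%^~%%^%^~ gives the pieces ~%% ^ %^~ %^~ ~%% ~%% %^~ ~%% ~%% ^ %^~ ~%% ~%% ^ ~%% ^ %^~, which concatenate to the answer.

~%%^%^~%^~~%%~%%%^~~%%~%%^%^~~%%~%%^~%%^%^~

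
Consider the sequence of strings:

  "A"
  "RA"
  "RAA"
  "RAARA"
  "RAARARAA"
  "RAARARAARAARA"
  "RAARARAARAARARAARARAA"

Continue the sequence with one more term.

RAARARAARAARARAARARAARAARARAARAARA

Each term (from the third on) is the previous term followed by the one before it: term 3 = RA·A = RAA.
The next term joins RAARARAARAARARAARARAA and RAARARAARAARA.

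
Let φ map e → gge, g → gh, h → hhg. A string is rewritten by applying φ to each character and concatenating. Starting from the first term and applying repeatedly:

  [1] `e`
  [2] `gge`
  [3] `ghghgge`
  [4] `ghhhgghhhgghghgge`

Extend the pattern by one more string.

Rewriting the 17 symbols of ghhhgghhhgghghgge one by one yields gh hhg hhg hhg gh gh hhg hhg hhg gh gh hhg gh hhg gh gh gge; concatenated:

ghhhghhghhgghghhhghhghhgghghhhgghhhgghghgge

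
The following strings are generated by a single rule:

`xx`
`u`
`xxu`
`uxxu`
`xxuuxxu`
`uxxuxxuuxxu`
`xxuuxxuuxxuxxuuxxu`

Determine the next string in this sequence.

uxxuxxuuxxuxxuuxxuuxxuxxuuxxu

Each term (from the third on) is the two preceding terms concatenated in order: term 3 = xx·u = xxu.
Continuing: uxxuxxuuxxu · xxuuxxuuxxuxxuuxxu gives term 8.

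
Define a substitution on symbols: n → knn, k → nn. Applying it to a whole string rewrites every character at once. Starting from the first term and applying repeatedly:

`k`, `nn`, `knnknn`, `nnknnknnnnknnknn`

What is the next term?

Rewriting the 16 symbols of nnknnknnnnknnknn one by one yields knn knn nn knn knn nn knn knn knn knn nn knn knn nn knn knn; concatenated:

knnknnnnknnknnnnknnknnknnknnnnknnknnnnknnknn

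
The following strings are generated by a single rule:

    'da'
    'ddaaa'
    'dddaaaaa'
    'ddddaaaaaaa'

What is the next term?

Term n consists of n d's, followed by 2n-1 a's (n = 1, 2, …).
For the next term, n = 5, so the run lengths are 5, 9.

dddddaaaaaaaaa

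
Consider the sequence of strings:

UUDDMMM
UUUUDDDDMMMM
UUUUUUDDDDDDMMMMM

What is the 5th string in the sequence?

Term n consists of 2n U's, followed by 2n D's, followed by n+2 M's (n = 1, 2, …).
At n = 5 the blocks have lengths 10, 10, 7.

UUUUUUUUUUDDDDDDDDDDMMMMMMM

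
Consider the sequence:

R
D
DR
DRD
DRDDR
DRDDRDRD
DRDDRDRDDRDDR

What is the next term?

From term 3 onward, concatenate the last term with the second-to-last: D·R = DR, DR·D = DRD, …
So term 8 is DRDDRDRDDRDDR·DRDDRDRD.

DRDDRDRDDRDDRDRDDRDRD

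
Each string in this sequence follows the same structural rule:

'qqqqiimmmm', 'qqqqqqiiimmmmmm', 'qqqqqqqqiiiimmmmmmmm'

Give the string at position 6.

qqqqqqqqqqqqqqiiiiiiimmmmmmmmmmmmmm

Term n consists of 2n q's, followed by n i's, followed by 2n m's, where the shown terms are n = 2, 3, 4.
Setting n = 7 gives 14, 7, 14 characters in each block.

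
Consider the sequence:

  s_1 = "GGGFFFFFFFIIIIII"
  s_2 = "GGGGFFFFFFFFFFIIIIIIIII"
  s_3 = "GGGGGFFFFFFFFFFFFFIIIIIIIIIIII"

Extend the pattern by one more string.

GGGGGGFFFFFFFFFFFFFFFFIIIIIIIIIIIIIII

The n-th term is n+1 G's then 3n+1 F's then 3n I's, where the shown terms are n = 2, 3, 4.
At n = 5 the blocks have lengths 6, 16, 15.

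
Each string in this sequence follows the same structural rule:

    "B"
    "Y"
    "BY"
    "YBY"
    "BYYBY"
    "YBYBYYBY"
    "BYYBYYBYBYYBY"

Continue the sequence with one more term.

YBYBYYBYBYYBYYBYBYYBY

This is a Fibonacci-style word recurrence s(k) = s(k−2)·s(k−1): e.g. B·Y = BY.
The next term joins YBYBYYBY and BYYBYYBYBYYBY.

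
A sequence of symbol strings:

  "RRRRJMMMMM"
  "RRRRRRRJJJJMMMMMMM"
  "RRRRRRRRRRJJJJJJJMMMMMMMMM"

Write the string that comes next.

Term n consists of 3n+1 R's, followed by 3n-2 J's, followed by 2n+3 M's (n = 1, 2, …).
At n = 4 the blocks have lengths 13, 10, 11.

RRRRRRRRRRRRRJJJJJJJJJJMMMMMMMMMMM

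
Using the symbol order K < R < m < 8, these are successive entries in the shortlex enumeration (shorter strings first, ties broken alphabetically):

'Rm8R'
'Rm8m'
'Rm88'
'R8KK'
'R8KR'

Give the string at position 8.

R8RK

Stepping forward 3 times from R8KR: R8KR → R8Km → R8K8, then the target.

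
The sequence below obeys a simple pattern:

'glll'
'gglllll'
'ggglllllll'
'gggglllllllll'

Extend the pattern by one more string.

The n-th term is n g's then 2n+1 l's (n = 1, 2, …).
Setting n = 5 gives 5, 11 characters in each block.

ggggglllllllllll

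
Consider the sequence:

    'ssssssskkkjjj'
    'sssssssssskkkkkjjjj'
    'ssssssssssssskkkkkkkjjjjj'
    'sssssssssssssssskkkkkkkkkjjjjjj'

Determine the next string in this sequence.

ssssssssssssssssssskkkkkkkkkkkjjjjjjj

Term n consists of 3n+1 s's, followed by 2n-1 k's, followed by n+1 j's, where the shown terms are n = 2, 3, 4, 5.
For the next term, n = 6, so the run lengths are 19, 11, 7.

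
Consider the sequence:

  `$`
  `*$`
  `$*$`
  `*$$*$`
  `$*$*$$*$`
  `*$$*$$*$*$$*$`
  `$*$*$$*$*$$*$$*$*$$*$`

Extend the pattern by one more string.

This is a Fibonacci-style word recurrence s(k) = s(k−2)·s(k−1): e.g. $·*$ = $*$.
So term 8 is *$$*$$*$*$$*$·$*$*$$*$*$$*$$*$*$$*$.

*$$*$$*$*$$*$$*$*$$*$*$$*$$*$*$$*$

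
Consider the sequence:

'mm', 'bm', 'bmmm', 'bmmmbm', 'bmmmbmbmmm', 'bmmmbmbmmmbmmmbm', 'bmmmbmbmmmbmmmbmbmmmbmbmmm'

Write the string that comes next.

This is a Fibonacci-style word recurrence s(k) = s(k−1)·s(k−2): e.g. bm·mm = bmmm.
The next term joins bmmmbmbmmmbmmmbmbmmmbmbmmm and bmmmbmbmmmbmmmbm.

bmmmbmbmmmbmmmbmbmmmbmbmmmbmmmbmbmmmbmmmbm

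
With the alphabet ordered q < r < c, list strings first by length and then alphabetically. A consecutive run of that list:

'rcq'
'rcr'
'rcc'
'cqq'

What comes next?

Find the rightmost character of cqq below c, bump it to the next letter, and reset everything to its right to q.

cqr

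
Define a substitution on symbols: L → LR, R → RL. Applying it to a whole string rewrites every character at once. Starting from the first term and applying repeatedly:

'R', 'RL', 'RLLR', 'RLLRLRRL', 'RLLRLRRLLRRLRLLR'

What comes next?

φ(RLLRLRRLLRRLRLLR) expands symbol-by-symbol to RL LR LR RL LR RL RL LR LR RL RL LR RL LR LR RL; joining the 16 pieces gives the next term.

RLLRLRRLLRRLRLLRLRRLRLLRRLLRLRRL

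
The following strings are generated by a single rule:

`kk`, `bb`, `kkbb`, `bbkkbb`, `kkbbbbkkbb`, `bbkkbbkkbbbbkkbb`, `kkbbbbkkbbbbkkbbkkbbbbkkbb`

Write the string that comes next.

This is a Fibonacci-style word recurrence s(k) = s(k−2)·s(k−1): e.g. kk·bb = kkbb.
Continuing: bbkkbbkkbbbbkkbb · kkbbbbkkbbbbkkbbkkbbbbkkbb gives term 8.

bbkkbbkkbbbbkkbbkkbbbbkkbbbbkkbbkkbbbbkkbb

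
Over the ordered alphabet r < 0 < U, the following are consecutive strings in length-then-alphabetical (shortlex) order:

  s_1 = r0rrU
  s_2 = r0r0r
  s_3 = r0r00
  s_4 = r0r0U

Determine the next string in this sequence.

The successor of r0r0U increments the rightmost position that isn't already U and resets every position after it to r.

r0rUr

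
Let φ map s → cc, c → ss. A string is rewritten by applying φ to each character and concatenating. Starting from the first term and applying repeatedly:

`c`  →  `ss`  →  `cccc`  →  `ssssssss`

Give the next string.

Apply φ to ssssssss symbol by symbol: s→cc, s→cc, s→cc, s→cc, s→cc, s→cc, s→cc, s→cc; joined: cc cc cc cc cc cc cc cc.

cccccccccccccccc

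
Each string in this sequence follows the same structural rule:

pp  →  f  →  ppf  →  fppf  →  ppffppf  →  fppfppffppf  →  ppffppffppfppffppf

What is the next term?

fppfppffppfppffppffppfppffppf

From term 3 onward, concatenate the second-to-last term with the last: pp·f = ppf, f·ppf = fppf, …
Continuing: fppfppffppf · ppffppffppfppffppf gives term 8.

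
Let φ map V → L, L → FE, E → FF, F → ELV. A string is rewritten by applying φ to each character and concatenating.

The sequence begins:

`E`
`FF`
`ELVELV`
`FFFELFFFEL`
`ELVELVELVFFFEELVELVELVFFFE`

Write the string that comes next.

Applying the rule to each of the 26 symbols of ELVELVELVFFFEELVELVELVFFFE gives the pieces FF FE L FF FE L FF FE L ELV ELV ELV FF FF FE L FF FE L FF FE L ELV ELV ELV FF, which concatenate to the answer.

FFFELFFFELFFFELELVELVELVFFFFFELFFFELFFFELELVELVELVFF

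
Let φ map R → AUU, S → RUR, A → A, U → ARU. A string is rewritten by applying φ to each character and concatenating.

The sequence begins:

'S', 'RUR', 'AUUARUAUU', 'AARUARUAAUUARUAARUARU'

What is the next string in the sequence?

Applying the rule to each of the 21 symbols of AARUARUAAUUARUAARUARU gives the pieces A A AUU ARU A AUU ARU A A ARU ARU A AUU ARU A A AUU ARU A AUU ARU, which concatenate to the answer.

AAAUUARUAAUUARUAAARUARUAAUUARUAAAUUARUAAUUARU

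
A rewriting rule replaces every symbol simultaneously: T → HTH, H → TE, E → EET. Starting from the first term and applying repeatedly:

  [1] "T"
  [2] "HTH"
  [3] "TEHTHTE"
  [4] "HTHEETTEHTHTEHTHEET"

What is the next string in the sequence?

TEHTHTEEETEETHTHHTHEETTEHTHTEHTHEETTEHTHTEEETEETHTH

Applying the rule to each of the 19 symbols of HTHEETTEHTHTEHTHEET gives the pieces TE HTH TE EET EET HTH HTH EET TE HTH TE HTH EET TE HTH TE EET EET HTH, which concatenate to the answer.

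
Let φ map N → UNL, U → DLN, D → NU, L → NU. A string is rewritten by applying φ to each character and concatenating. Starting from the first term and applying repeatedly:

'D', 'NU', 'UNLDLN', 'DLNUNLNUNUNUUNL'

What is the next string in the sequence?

Applying the rule to each of the 15 symbols of DLNUNLNUNUNUUNL gives the pieces NU NU UNL DLN UNL NU UNL DLN UNL DLN UNL DLN DLN UNL NU, which concatenate to the answer.

NUNUUNLDLNUNLNUUNLDLNUNLDLNUNLDLNDLNUNLNU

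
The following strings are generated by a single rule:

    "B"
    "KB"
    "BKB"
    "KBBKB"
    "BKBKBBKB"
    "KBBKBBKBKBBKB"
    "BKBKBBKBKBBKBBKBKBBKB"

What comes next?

This is a Fibonacci-style word recurrence s(k) = s(k−2)·s(k−1): e.g. B·KB = BKB.
The next term joins KBBKBBKBKBBKB and BKBKBBKBKBBKBBKBKBBKB.

KBBKBBKBKBBKBBKBKBBKBKBBKBBKBKBBKB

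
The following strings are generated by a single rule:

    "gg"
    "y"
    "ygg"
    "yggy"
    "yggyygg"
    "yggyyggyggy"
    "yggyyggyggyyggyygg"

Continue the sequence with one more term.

yggyyggyggyyggyyggyggyyggyggy

Each term (from the third on) is the previous term followed by the one before it: term 3 = y·gg = ygg.
Continuing: yggyyggyggyyggyygg · yggyyggyggy gives term 8.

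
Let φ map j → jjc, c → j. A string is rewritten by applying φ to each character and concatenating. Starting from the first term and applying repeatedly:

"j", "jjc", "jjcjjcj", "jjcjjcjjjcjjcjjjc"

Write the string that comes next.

Rewriting the 17 symbols of jjcjjcjjjcjjcjjjc one by one yields jjc jjc j jjc jjc j jjc jjc jjc j jjc jjc j jjc jjc jjc j; concatenated:

jjcjjcjjjcjjcjjjcjjcjjcjjjcjjcjjjcjjcjjcj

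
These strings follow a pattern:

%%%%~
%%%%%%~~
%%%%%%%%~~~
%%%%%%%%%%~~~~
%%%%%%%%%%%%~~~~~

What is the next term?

%%%%%%%%%%%%%%~~~~~~

Term n consists of 2n+2 %'s, followed by n ~'s (n = 1, 2, …).
Setting n = 6 gives 14, 6 characters in each block.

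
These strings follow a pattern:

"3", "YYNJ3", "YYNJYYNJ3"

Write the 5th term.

YYNJYYNJYYNJYYNJ3

The strings grow by a fixed prefix YYNJ each time.
From YYNJYYNJ3, 2 further steps: YYNJYYNJ3 → YYNJYYNJYYNJ3 → (answer).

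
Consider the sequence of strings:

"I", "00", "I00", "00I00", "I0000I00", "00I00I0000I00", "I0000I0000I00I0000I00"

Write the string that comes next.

00I00I0000I00I0000I0000I00I0000I00

From term 3 onward, concatenate the second-to-last term with the last: I·00 = I00, 00·I00 = 00I00, …
So term 8 is 00I00I0000I00·I0000I0000I00I0000I00.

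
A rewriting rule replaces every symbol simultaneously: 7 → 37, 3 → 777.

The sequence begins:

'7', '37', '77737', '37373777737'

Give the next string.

Rewriting each symbol of 37373777737: 3→777, 7→37, 3→777, 7→37, 3→777, 7→37, 7→37, 7→37, 7→37, 3→777, 7→37, which concatenates to 777 37 777 37 777 37 37 37 37 777 37.

77737777377773737373777737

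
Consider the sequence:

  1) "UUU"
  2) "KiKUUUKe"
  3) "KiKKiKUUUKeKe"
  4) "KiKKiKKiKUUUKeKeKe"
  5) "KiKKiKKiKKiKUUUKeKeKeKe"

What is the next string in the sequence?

s(k+1) = KiK·s(k)·Ke, so each term gains KiK as a prefix and Ke as a suffix.
Applying this once more to KiKKiKKiKKiKUUUKeKeKeKe:

KiKKiKKiKKiKKiKUUUKeKeKeKeKe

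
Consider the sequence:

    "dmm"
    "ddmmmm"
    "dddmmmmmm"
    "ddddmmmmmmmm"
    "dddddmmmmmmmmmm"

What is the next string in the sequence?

The n-th term is n d's then 2n m's (n = 1, 2, …).
For the next term, n = 6, so the run lengths are 6, 12.

ddddddmmmmmmmmmmmm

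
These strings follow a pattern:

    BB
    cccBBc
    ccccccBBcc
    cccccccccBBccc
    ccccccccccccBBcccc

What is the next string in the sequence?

Every step adds ccc to the front and c to the end of the previous string.
Applying this once more to ccccccccccccBBcccc:

cccccccccccccccBBccccc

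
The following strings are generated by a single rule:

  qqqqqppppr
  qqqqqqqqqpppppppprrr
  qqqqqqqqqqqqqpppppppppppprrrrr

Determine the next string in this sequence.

qqqqqqqqqqqqqqqqqpppppppppppppppprrrrrrr

Term n consists of 4n+1 q's, followed by 4n p's, followed by 2n-1 r's (n = 1, 2, …).
At n = 4 the blocks have lengths 17, 16, 7.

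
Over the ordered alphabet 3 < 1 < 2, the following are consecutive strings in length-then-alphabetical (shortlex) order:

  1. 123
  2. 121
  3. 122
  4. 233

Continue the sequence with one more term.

231

The successor of 233 increments the rightmost position that isn't already 2 and resets every position after it to 3.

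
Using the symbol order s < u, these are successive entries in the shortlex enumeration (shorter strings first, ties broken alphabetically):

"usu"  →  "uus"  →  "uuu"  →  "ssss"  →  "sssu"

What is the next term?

ssus

Find the rightmost character of sssu below u, bump it to the next letter, and reset everything to its right to s.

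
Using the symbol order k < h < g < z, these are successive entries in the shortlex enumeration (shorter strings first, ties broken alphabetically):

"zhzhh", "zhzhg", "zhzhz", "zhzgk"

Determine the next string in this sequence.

The successor of zhzgk increments the rightmost position that isn't already z and resets every position after it to k.

zhzgh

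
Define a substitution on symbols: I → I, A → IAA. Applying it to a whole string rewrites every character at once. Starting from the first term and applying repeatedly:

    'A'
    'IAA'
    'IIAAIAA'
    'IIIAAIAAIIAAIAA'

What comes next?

Replace each of the 15 characters of IIIAAIAAIIAAIAA in place — I I I IAA IAA I IAA IAA I I IAA IAA I IAA IAA — and concatenate.

IIIIAAIAAIIAAIAAIIIAAIAAIIAAIAA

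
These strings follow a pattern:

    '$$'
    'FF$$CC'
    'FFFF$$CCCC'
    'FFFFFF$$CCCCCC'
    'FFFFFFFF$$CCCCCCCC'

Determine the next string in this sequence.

FFFFFFFFFF$$CCCCCCCCCC

s(k+1) = FF·s(k)·CC, so each term gains FF as a prefix and CC as a suffix.
One more step from FFFFFFFF$$CCCCCCCC gives the answer.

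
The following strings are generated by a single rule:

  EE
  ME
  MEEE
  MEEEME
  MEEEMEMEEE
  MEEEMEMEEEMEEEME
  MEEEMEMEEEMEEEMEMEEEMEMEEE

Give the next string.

From term 3 onward, concatenate the last term with the second-to-last: ME·EE = MEEE, MEEE·ME = MEEEME, …
The next term joins MEEEMEMEEEMEEEMEMEEEMEMEEE and MEEEMEMEEEMEEEME.

MEEEMEMEEEMEEEMEMEEEMEMEEEMEEEMEMEEEMEEEME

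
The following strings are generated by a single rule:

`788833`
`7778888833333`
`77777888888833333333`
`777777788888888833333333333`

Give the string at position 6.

77777777777888888888888833333333333333333

Term n consists of 2n-1 7's, followed by 2n+1 8's, followed by 3n-1 3's (n = 1, 2, …).
For term 6, n = 6, so the run lengths are 11, 13, 17.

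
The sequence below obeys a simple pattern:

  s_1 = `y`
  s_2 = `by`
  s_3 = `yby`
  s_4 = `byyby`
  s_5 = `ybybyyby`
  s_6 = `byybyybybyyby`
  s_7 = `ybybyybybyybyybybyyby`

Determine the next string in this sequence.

byybyybybyybyybybyybybyybyybybyyby

This is a Fibonacci-style word recurrence s(k) = s(k−2)·s(k−1): e.g. y·by = yby.
The next term joins byybyybybyyby and ybybyybybyybyybybyyby.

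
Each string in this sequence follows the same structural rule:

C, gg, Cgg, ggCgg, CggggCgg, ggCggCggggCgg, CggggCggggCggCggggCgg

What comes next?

ggCggCggggCggCggggCggggCggCggggCgg

Each term (from the third on) is the two preceding terms concatenated in order: term 3 = C·gg = Cgg.
So term 8 is ggCggCggggCgg·CggggCggggCggCggggCgg.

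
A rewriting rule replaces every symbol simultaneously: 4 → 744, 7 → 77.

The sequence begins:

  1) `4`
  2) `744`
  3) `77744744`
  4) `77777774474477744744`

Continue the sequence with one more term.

Applying the rule to each of the 20 symbols of 77777774474477744744 gives the pieces 77 77 77 77 77 77 77 744 744 77 744 744 77 77 77 744 744 77 744 744, which concatenate to the answer.

777777777777777447447774474477777774474477744744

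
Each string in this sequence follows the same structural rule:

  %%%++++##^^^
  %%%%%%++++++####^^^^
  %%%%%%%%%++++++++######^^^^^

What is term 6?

%%%%%%%%%%%%%%%%%%++++++++++++++############^^^^^^^^

Term n consists of 3n %'s, followed by 2n+2 +'s, followed by 2n #'s, followed by n+2 ^'s (n = 1, 2, …).
Setting n = 6 gives 18, 14, 12, 8 characters in each block.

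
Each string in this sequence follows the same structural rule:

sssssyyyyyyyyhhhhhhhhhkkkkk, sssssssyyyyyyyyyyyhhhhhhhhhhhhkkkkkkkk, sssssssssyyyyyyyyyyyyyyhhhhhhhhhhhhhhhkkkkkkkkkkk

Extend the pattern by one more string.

sssssssssssyyyyyyyyyyyyyyyyyhhhhhhhhhhhhhhhhhhkkkkkkkkkkkkkk

Reading off run lengths: s runs 5, 7, 9; y runs 8, 11, 14; h runs 9, 12, 15; k runs 5, 8, 11 — each is linear in n, where the shown terms are n = 2, 3, 4.
Setting n = 5 gives 11, 17, 18, 14 characters in each block.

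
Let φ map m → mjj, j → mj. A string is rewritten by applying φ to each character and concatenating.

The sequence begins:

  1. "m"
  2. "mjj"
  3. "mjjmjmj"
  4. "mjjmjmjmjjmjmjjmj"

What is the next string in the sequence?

φ(mjjmjmjmjjmjmjjmj) expands symbol-by-symbol to mjj mj mj mjj mj mjj mj mjj mj mj mjj mj mjj mj mj mjj mj; joining the 17 pieces gives the next term.

mjjmjmjmjjmjmjjmjmjjmjmjmjjmjmjjmjmjmjjmj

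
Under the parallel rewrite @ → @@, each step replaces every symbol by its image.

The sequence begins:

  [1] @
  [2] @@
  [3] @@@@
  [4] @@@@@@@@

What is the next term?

@@@@@@@@@@@@@@@@

Expanding @@@@@@@@: @→@@, @→@@, @→@@, @→@@, @→@@, @→@@, @→@@, @→@@. Concatenated: @@ @@ @@ @@ @@ @@ @@ @@.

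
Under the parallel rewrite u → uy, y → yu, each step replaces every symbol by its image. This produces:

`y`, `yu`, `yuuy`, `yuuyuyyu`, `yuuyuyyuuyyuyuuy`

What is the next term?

Applying the rule to each of the 16 symbols of yuuyuyyuuyyuyuuy gives the pieces yu uy uy yu uy yu yu uy uy yu yu uy yu uy uy yu, which concatenate to the answer.

yuuyuyyuuyyuyuuyuyyuyuuyyuuyuyyu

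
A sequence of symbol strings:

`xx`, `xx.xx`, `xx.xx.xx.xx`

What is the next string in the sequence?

xx.xx.xx.xx.xx.xx.xx.xx

Every step duplicates the string with '.' between the halves.
One more doubling of xx.xx.xx.xx gives the answer.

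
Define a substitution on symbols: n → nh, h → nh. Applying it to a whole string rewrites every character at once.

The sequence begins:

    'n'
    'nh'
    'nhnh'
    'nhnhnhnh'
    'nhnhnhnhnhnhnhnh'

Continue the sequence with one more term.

Rewriting the 16 symbols of nhnhnhnhnhnhnhnh one by one yields nh nh nh nh nh nh nh nh nh nh nh nh nh nh nh nh; concatenated:

nhnhnhnhnhnhnhnhnhnhnhnhnhnhnhnh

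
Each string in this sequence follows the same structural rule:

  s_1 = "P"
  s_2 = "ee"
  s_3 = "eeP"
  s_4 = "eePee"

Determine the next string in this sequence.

eePeeeeP

Each term (from the third on) is the previous term followed by the one before it: term 3 = ee·P = eeP.
Continuing: eePee · eeP gives term 5.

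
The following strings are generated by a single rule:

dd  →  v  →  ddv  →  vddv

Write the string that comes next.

ddvvddv

From term 3 onward, concatenate the second-to-last term with the last: dd·v = ddv, v·ddv = vddv, …
The next term joins ddv and vddv.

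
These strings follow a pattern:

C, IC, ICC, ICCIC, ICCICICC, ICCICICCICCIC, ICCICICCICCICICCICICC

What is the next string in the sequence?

Each term (from the third on) is the previous term followed by the one before it: term 3 = IC·C = ICC.
The next term joins ICCICICCICCICICCICICC and ICCICICCICCIC.

ICCICICCICCICICCICICCICCICICCICCIC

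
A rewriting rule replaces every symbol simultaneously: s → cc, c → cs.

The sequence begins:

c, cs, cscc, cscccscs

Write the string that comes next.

Apply φ to cscccscs symbol by symbol: c→cs, s→cc, c→cs, c→cs, c→cs, s→cc, c→cs, s→cc; joined: cs cc cs cs cs cc cs cc.

cscccscscscccscc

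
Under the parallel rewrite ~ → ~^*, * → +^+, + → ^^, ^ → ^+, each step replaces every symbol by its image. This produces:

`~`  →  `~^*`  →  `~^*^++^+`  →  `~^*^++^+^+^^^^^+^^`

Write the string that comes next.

Applying the rule to each of the 18 symbols of ~^*^++^+^+^^^^^+^^ gives the pieces ~^* ^+ +^+ ^+ ^^ ^^ ^+ ^^ ^+ ^^ ^+ ^+ ^+ ^+ ^+ ^^ ^+ ^+, which concatenate to the answer.

~^*^++^+^+^^^^^+^^^+^^^+^+^+^+^+^^^+^+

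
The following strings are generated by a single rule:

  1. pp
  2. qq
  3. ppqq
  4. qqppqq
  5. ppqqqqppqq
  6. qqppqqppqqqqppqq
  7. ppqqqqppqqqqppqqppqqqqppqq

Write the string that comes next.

From term 3 onward, concatenate the second-to-last term with the last: pp·qq = ppqq, qq·ppqq = qqppqq, …
So term 8 is qqppqqppqqqqppqq·ppqqqqppqqqqppqqppqqqqppqq.

qqppqqppqqqqppqqppqqqqppqqqqppqqppqqqqppqq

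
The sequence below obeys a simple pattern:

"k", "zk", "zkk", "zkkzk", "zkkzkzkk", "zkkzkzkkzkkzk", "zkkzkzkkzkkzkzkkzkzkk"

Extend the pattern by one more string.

This is a Fibonacci-style word recurrence s(k) = s(k−1)·s(k−2): e.g. zk·k = zkk.
So term 8 is zkkzkzkkzkkzkzkkzkzkk·zkkzkzkkzkkzk.

zkkzkzkkzkkzkzkkzkzkkzkkzkzkkzkkzk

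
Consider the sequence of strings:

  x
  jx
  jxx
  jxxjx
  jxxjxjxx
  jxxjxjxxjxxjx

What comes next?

jxxjxjxxjxxjxjxxjxjxx

Each term (from the third on) is the previous term followed by the one before it: term 3 = jx·x = jxx.
Continuing: jxxjxjxxjxxjx · jxxjxjxx gives term 7.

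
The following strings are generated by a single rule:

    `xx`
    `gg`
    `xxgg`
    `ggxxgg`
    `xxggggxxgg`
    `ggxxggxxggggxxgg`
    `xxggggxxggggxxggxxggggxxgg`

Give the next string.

Each term (from the third on) is the two preceding terms concatenated in order: term 3 = xx·gg = xxgg.
Continuing: ggxxggxxggggxxgg · xxggggxxggggxxggxxggggxxgg gives term 8.

ggxxggxxggggxxggxxggggxxggggxxggxxggggxxgg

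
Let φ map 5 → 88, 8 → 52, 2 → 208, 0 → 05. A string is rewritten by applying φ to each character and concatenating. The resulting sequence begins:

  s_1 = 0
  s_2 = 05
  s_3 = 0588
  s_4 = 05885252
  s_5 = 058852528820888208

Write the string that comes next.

Rewriting the 18 symbols of 058852528820888208 one by one yields 05 88 52 52 88 208 88 208 52 52 208 05 52 52 52 208 05 52; concatenated:

0588525288208882085252208055252522080552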